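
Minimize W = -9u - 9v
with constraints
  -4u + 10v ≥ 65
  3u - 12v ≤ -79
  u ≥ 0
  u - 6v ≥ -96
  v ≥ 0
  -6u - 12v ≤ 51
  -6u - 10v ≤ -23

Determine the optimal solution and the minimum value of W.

Corner points and W = -9u - 9v:
  (5/9, 121/18) → W = -131/2
  (285/7, 319/14) → W = -1143/2
  (0, 79/12) → W = -237/4
  (0, 16) → W = -144

The binding constraints are -4u + 10v = 65 and u - 6v = -96.
Solving simultaneously gives u = 285/7, v = 319/14.

u = 285/7, v = 319/14, minimum W = -1143/2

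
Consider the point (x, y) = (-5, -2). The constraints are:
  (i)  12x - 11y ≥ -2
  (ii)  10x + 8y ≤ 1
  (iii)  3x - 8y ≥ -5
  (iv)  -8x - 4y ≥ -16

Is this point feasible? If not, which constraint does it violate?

Constraint (i): 12x - 11y = -38, which is not ≥ -2. All other constraints are satisfied.

not feasible — violates (i)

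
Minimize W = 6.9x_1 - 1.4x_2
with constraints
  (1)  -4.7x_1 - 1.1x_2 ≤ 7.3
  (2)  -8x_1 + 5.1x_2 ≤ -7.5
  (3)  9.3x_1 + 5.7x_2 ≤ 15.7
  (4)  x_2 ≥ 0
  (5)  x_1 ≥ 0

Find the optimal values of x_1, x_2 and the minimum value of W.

Extreme points and W = 6.9x_1 - 1.4x_2:
  (4094/3101, 5585/9303) → W = 384634/46515
  (15/16, 0) → W = 207/32
  (157/93, 0) → W = 3611/310

The binding constraints are -8x_1 + 5.1x_2 = -7.5 and x_2 = 0.
Solving simultaneously gives x_1 = 15/16, x_2 = 0.

x_1 = 15/16, x_2 = 0, minimum W = 207/32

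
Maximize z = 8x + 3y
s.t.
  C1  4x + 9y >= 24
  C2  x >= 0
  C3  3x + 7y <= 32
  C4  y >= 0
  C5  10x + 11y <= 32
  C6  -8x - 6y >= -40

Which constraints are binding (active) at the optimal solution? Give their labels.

C1 and C5

Vertices and z = 8x + 3y:
  (0, 8/3) → z = 8
  (12/23, 56/23) → z = 264/23
  (0, 32/11) → z = 96/11

The maximum is at (12/23, 56/23). Substituting into each constraint, equality holds for C1 and C5; the remaining constraints have slack.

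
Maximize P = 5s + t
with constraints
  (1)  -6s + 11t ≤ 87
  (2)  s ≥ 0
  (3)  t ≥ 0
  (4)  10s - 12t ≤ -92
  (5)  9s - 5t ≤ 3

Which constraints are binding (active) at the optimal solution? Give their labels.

(1) and (4)

Corner points and P = 5s + t:
  (0, 87/11) → P = 87/11
  (16/19, 159/19) → P = 239/19
  (0, 23/3) → P = 23/3

The maximum is at (16/19, 159/19). Substituting into each constraint, equality holds for (1) and (4); the remaining constraints have slack.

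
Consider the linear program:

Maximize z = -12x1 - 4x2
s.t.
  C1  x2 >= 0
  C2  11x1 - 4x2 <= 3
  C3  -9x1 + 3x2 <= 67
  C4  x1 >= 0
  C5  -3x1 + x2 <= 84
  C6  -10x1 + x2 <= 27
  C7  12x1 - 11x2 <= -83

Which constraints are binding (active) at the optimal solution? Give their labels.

Feasible corners and z = -12x1 - 4x2:
  (5, 13) → z = -112
  (0, 67/3) → z = -268/3
  (0, 83/11) → z = -332/11
The feasible region is unbounded (it extends along (1, 3), (4, 11)), but z strictly decreases along every unbounded feasible direction, so there is no improving ray and the maximum is attained at a vertex.

The maximum is at (0, 83/11). Substituting into each constraint, equality holds for C4 and C7; the remaining constraints have slack.

C4 and C7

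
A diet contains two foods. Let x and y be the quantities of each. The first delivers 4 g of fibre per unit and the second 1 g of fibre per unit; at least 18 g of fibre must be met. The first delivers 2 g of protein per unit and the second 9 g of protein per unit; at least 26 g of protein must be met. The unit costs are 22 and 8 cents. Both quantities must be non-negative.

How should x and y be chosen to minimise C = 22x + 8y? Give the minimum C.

Vertices and C = 22x + 8y:
  (0, 18) → C = 144
  (13, 0) → C = 286
  (4, 2) → C = 104
The feasible region is unbounded (it extends along (0, 1), (1, 0)), but C strictly increases along every unbounded feasible direction, so there is no improving ray and the minimum is attained at a vertex.

The optimum lies where 4x + y = 18 and 2x + 9y = 26.
Solving simultaneously gives x = 4, y = 2.

x = 4, y = 2, minimum C = 104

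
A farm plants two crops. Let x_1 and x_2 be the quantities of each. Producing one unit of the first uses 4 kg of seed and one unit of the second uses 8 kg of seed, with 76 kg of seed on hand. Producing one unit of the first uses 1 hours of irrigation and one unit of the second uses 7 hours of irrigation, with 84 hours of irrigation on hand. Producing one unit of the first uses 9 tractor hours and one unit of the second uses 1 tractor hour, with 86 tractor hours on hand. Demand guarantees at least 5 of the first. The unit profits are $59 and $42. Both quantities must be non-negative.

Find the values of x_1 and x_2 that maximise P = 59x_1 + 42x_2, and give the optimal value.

x_1 = 9, x_2 = 5, maximum P = 741

The optimum lies where 4x_1 + 8x_2 = 76 and 9x_1 + x_2 = 86.
Solving simultaneously gives x_1 = 9, x_2 = 5.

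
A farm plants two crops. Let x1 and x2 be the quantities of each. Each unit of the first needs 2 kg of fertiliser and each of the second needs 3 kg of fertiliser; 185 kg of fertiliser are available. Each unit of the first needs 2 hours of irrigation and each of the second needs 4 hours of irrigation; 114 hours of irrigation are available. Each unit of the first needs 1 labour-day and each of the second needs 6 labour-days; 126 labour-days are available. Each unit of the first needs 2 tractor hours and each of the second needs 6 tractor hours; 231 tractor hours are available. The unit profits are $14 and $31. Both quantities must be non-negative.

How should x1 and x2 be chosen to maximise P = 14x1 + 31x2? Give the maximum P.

Corner points and P = 14x1 + 31x2:
  (0, 0) → P = 0
  (0, 21) → P = 651
  (57, 0) → P = 798
  (45/2, 69/4) → P = 3399/4

The optimum lies where 2x1 + 4x2 = 114 and x1 + 6x2 = 126.
Solving simultaneously gives x1 = 45/2, x2 = 69/4.

x1 = 45/2, x2 = 69/4, maximum P = 3399/4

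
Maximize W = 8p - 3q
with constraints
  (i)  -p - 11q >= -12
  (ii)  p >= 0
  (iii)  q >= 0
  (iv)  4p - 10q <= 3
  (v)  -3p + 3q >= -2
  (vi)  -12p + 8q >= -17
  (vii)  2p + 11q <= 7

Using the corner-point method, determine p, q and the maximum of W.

p = 43/39, q = 17/39, maximum W = 293/39

Extreme points and W = 8p - 3q:
  (0, 0) → W = 0
  (0, 7/11) → W = -21/11
  (2/3, 0) → W = 16/3
  (43/39, 17/39) → W = 293/39

The binding constraints are -3p + 3q = -2 and 2p + 11q = 7.
Solving simultaneously gives p = 43/39, q = 17/39.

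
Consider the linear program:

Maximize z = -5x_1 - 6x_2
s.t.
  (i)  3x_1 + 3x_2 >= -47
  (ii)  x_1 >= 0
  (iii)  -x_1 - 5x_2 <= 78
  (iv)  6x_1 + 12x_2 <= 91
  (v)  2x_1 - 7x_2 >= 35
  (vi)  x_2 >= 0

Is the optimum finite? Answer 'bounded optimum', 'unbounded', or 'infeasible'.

The boundaries x_1 = 0 and -x_1 - 5x_2 = 78 meet at (0, -78/5), but that point violates x_2 ≥ 0. Every candidate vertex is excluded by some other constraint, so the feasible region is empty.

infeasible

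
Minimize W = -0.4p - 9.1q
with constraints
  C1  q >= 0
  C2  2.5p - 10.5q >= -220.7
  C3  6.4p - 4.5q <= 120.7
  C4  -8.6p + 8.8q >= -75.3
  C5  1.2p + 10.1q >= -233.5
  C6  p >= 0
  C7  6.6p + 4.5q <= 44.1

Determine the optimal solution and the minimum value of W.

Feasible corners and W = -0.4p - 9.1q:
  (0, 0) → W = 0
  (147/22, 0) → W = -147/55
  (0, 49/5) → W = -4459/50

The binding constraints are p = 0 and 6.6p + 4.5q = 44.1.
Solving simultaneously gives p = 0, q = 49/5.

p = 0, q = 9.8, minimum W = -89.18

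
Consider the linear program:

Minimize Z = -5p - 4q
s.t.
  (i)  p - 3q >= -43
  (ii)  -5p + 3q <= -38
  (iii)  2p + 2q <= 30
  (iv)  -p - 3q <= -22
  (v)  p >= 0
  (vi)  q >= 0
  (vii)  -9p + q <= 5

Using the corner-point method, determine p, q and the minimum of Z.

p = 23/2, q = 7/2, minimum Z = -143/2

Feasible corners and Z = -5p - 4q:
  (83/8, 37/8) → Z = -563/8
  (10, 4) → Z = -66
  (23/2, 7/2) → Z = -143/2

The optimum lies where 2p + 2q = 30 and -p - 3q = -22.
Solving simultaneously gives p = 23/2, q = 7/2.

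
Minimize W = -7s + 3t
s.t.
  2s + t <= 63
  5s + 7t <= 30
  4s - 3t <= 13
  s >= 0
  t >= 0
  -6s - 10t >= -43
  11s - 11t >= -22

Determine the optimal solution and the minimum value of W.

s = 181/43, t = 55/43, minimum W = -1102/43

Vertices and W = -7s + 3t:
  (181/43, 55/43) → W = -1102/43
  (4/3, 10/3) → W = 2/3
  (13/4, 0) → W = -91/4
  (0, 0) → W = 0
  (0, 2) → W = 6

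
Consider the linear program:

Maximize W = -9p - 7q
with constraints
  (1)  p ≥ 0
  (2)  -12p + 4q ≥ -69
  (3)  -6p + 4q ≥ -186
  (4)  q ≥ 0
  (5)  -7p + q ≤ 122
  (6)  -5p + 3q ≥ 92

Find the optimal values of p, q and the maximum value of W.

Feasible corners and W = -9p - 7q:
  (0, 122) → W = -854
  (0, 92/3) → W = -644/3
  (575/16, 1449/16) → W = -7659/8
The feasible region is unbounded (it extends along (1, 3), (1, 7)), but W strictly decreases along every unbounded feasible direction, so there is no improving ray and the maximum is attained at a vertex.

At the optimal vertex, p = 0 and -5p + 3q = 92.
Solving simultaneously gives p = 0, q = 92/3.

p = 0, q = 92/3, maximum W = -644/3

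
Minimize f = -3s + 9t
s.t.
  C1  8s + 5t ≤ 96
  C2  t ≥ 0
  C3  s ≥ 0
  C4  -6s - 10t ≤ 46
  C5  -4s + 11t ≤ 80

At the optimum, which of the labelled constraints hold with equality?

Vertices and f = -3s + 9t:
  (12, 0) → f = -36
  (164/27, 256/27) → f = 604/9
  (0, 0) → f = 0
  (0, 80/11) → f = 720/11

The minimum is at (12, 0). Substituting into each constraint, equality holds for C1 and C2; the remaining constraints have slack.

C1 and C2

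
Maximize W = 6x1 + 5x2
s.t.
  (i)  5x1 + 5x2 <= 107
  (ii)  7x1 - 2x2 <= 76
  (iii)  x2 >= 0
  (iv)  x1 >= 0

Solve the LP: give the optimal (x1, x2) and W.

Feasible corners and W = 6x1 + 5x2:
  (66/5, 41/5) → W = 601/5
  (0, 107/5) → W = 107
  (76/7, 0) → W = 456/7
  (0, 0) → W = 0

x1 = 66/5, x2 = 41/5, maximum W = 601/5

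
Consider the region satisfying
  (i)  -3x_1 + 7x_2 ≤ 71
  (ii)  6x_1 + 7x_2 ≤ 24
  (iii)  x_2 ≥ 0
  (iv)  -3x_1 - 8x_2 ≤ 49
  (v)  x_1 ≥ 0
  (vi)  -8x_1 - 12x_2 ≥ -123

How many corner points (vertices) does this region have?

3

Of the 15 pairwise boundary intersections, those satisfying every inequality are:
  (4, 0)
  (0, 24/7)
  (0, 0)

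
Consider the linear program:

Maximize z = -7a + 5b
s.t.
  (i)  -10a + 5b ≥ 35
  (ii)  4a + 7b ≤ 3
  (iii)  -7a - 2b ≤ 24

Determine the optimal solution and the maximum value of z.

a = -174/41, b = 117/41, maximum z = 1803/41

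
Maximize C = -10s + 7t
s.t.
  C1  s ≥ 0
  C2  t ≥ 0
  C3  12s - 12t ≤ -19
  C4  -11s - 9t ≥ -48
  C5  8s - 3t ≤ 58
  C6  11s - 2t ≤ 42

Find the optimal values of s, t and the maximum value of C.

Vertices and C = -10s + 7t:
  (0, 19/12) → C = 133/12
  (0, 16/3) → C = 112/3
  (27/16, 157/48) → C = 289/48

s = 0, t = 16/3, maximum C = 112/3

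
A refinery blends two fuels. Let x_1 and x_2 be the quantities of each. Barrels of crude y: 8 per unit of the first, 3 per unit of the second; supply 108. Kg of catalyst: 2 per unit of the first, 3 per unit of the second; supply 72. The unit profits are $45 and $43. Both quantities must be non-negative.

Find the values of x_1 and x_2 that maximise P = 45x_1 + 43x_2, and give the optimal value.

Feasible corners and P = 45x_1 + 43x_2:
  (0, 0) → P = 0
  (0, 24) → P = 1032
  (27/2, 0) → P = 1215/2
  (6, 20) → P = 1130

The binding constraints are 8x_1 + 3x_2 = 108 and 2x_1 + 3x_2 = 72.
Solving simultaneously gives x_1 = 6, x_2 = 20.

x_1 = 6, x_2 = 20, maximum P = 1130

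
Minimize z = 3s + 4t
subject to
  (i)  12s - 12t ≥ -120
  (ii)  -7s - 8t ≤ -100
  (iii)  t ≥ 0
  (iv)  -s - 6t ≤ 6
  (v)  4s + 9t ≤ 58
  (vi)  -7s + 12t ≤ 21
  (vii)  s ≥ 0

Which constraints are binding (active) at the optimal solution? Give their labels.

(ii) and (iii)

Vertices and z = 3s + 4t:
  (100/7, 0) → z = 300/7
  (436/31, 6/31) → z = 1332/31
  (29/2, 0) → z = 87/2

The minimum is at (100/7, 0). Substituting into each constraint, equality holds for (ii) and (iii); the remaining constraints have slack.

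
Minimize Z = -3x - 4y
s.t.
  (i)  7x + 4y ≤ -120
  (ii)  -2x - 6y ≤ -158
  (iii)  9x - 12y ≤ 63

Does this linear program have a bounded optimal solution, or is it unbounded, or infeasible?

From the feasible point (-676/17, 673/17), moving in the direction (-4, 7) keeps every constraint satisfied while Z decreases without bound.

unbounded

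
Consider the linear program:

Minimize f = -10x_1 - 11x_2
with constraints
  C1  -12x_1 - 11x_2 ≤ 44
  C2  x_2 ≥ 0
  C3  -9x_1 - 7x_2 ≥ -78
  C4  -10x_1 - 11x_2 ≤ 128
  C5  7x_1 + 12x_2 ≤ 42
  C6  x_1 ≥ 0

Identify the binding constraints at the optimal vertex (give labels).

C2 and C5

Corner points and f = -10x_1 - 11x_2:
  (6, 0) → f = -60
  (0, 0) → f = 0
  (0, 7/2) → f = -77/2

The minimum is at (6, 0). Substituting into each constraint, equality holds for C2 and C5; the remaining constraints have slack.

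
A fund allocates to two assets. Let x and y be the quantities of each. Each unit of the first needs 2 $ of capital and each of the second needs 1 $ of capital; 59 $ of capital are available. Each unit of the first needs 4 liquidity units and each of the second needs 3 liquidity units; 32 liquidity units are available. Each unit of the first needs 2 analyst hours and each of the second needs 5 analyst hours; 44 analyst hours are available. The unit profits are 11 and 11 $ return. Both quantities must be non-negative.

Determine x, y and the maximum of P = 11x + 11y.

Corner points and P = 11x + 11y:
  (0, 0) → P = 0
  (0, 44/5) → P = 484/5
  (8, 0) → P = 88
  (2, 8) → P = 110

At the optimal vertex, 4x + 3y = 32 and 2x + 5y = 44.
Solving simultaneously gives x = 2, y = 8.

x = 2, y = 8, maximum P = 110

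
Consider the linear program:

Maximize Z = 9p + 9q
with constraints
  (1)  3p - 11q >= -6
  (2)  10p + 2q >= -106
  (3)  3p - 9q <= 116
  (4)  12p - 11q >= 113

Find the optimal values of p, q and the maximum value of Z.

p = 665/3, q = 61, maximum Z = 2544

Vertices and Z = 9p + 9q:
  (665/3, 61) → Z = 2544
  (119/9, 137/33) → Z = 1720/11
  (-259/75, -351/25) → Z = -3936/25

The optimum lies where 3p - 11q = -6 and 3p - 9q = 116.
Solving simultaneously gives p = 665/3, q = 61.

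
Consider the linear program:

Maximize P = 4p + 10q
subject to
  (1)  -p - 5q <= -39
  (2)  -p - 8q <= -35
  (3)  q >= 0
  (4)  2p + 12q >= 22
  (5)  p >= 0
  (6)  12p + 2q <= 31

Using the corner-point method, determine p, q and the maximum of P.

Corner points and P = 4p + 10q:
  (0, 39/5) → P = 78
  (77/58, 437/58) → P = 2339/29
  (0, 31/2) → P = 155

At the optimal vertex, p = 0 and 12p + 2q = 31.
Solving simultaneously gives p = 0, q = 31/2.

p = 0, q = 31/2, maximum P = 155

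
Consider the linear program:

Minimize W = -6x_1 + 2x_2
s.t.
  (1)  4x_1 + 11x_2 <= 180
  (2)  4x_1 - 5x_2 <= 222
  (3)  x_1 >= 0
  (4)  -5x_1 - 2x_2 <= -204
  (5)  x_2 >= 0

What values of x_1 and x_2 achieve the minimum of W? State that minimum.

Vertices and W = -6x_1 + 2x_2:
  (1884/47, 84/47) → W = -11136/47
  (45, 0) → W = -270
  (204/5, 0) → W = -1224/5

x_1 = 45, x_2 = 0, minimum W = -270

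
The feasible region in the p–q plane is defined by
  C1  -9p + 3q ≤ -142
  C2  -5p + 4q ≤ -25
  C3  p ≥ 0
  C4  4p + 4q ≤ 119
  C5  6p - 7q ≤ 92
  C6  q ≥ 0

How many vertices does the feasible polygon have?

3

Intersecting each pair of boundary lines and keeping only the points that satisfy every inequality leaves:
  (925/48, 503/48)
  (718/45, 8/15)
  (1201/52, 173/26)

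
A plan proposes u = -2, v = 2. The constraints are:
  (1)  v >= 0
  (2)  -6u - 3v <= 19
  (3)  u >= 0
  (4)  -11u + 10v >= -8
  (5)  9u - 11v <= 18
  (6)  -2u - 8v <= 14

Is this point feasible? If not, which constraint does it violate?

Constraint (3): u = -2, which is not ≥ 0. All other constraints are satisfied.

not feasible — violates (3)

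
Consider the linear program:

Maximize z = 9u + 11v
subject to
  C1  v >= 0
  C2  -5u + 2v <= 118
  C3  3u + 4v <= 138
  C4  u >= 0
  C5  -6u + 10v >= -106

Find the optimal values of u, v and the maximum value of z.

Extreme points and z = 9u + 11v:
  (0, 0) → z = 0
  (53/3, 0) → z = 159
  (0, 69/2) → z = 759/2
  (902/27, 85/9) → z = 3641/9

The optimum lies where 3u + 4v = 138 and -6u + 10v = -106.
Solving simultaneously gives u = 902/27, v = 85/9.

u = 902/27, v = 85/9, maximum z = 3641/9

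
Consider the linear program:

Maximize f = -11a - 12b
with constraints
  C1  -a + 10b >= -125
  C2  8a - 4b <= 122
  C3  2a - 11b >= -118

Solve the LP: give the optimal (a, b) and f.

Corner points and f = -11a - 12b:
  (180/19, -439/38) → f = 654/19
  (-2555/9, -368/9) → f = 32521/9
  (907/40, 297/20) → f = -3421/8

At the optimal vertex, -a + 10b = -125 and 2a - 11b = -118.
Solving simultaneously gives a = -2555/9, b = -368/9.

a = -2555/9, b = -368/9, maximum f = 32521/9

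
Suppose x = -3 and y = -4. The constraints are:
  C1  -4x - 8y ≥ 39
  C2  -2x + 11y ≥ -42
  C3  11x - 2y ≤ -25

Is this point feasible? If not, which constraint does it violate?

feasible

C1: 44 ≥ 39 ✓
C2: -38 ≥ -42 ✓
C3: -25 ≤ -25 ✓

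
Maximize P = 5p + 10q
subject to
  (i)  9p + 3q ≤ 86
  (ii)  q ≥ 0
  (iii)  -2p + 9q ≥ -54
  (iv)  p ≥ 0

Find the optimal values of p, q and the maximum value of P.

Extreme points and P = 5p + 10q:
  (86/9, 0) → P = 430/9
  (0, 86/3) → P = 860/3
  (0, 0) → P = 0

p = 0, q = 86/3, maximum P = 860/3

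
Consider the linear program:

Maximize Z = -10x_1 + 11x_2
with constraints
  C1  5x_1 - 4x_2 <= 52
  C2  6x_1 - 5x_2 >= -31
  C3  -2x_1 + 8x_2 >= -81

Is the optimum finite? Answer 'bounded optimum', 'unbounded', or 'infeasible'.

Corner points and Z = -10x_1 + 11x_2:
  (384, 467) → Z = 1297
  (23/8, -301/32) → Z = -4231/32
  (-653/38, -274/19) → Z = 251/19
The feasible region has finitely many vertices and no improving ray; the maximum is 1297 at (384, 467).

bounded optimum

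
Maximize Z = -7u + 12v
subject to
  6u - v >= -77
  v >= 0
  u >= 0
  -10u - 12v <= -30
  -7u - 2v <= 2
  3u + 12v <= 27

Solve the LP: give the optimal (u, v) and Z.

u = 3/7, v = 15/7, maximum Z = 159/7

Corner points and Z = -7u + 12v:
  (3, 0) → Z = -21
  (9, 0) → Z = -63
  (3/7, 15/7) → Z = 159/7

At the optimal vertex, -10u - 12v = -30 and 3u + 12v = 27.
Solving simultaneously gives u = 3/7, v = 15/7.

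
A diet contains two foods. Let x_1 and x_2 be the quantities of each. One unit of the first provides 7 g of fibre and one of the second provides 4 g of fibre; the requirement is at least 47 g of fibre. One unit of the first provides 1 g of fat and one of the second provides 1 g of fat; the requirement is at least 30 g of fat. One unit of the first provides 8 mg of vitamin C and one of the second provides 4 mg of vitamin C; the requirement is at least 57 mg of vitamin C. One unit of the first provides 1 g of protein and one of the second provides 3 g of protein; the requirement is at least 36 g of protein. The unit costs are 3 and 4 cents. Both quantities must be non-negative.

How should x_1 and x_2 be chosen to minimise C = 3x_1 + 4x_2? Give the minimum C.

x_1 = 27, x_2 = 3, minimum C = 93

Vertices and C = 3x_1 + 4x_2:
  (0, 30) → C = 120
  (36, 0) → C = 108
  (27, 3) → C = 93
The feasible region is unbounded (it extends along (0, 1), (1, 0)), but C strictly increases along every unbounded feasible direction, so there is no improving ray and the minimum is attained at a vertex.

At the optimal vertex, x_1 + x_2 = 30 and x_1 + 3x_2 = 36.
Solving simultaneously gives x_1 = 27, x_2 = 3.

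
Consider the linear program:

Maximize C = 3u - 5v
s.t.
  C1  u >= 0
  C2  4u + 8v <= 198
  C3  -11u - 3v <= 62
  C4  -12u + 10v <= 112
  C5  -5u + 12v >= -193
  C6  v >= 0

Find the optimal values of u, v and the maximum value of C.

Feasible corners and C = 3u - 5v:
  (0, 56/5) → C = -56
  (0, 0) → C = 0
  (271/34, 353/17) → C = -2717/34
  (490/11, 109/44) → C = 485/4
  (193/5, 0) → C = 579/5

At the optimal vertex, 4u + 8v = 198 and -5u + 12v = -193.
Solving simultaneously gives u = 490/11, v = 109/44.

u = 490/11, v = 109/44, maximum C = 485/4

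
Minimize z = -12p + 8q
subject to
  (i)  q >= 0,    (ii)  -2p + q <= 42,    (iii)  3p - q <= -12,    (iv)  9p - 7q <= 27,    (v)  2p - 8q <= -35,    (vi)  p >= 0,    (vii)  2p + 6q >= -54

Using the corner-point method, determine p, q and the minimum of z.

The optimum lies where 3p - q = -12 and p = 0.
Solving simultaneously gives p = 0, q = 12.

p = 0, q = 12, minimum z = 96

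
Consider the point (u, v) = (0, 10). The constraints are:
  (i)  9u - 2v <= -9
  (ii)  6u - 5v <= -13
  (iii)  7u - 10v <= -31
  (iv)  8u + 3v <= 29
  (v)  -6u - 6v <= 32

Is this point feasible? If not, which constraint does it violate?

not feasible — violates (iv)

Constraint (iv): 8u + 3v = 30, which is not ≤ 29. All other constraints are satisfied.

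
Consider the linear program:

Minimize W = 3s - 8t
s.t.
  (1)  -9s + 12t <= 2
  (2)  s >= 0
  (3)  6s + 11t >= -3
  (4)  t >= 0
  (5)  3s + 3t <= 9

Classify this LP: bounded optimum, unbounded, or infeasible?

Feasible corners and W = 3s - 8t:
  (0, 1/6) → W = -4/3
  (34/21, 29/21) → W = -130/21
  (0, 0) → W = 0
  (3, 0) → W = 9
The feasible region has finitely many vertices and no improving ray; the minimum is -130/21 at (34/21, 29/21).

bounded optimum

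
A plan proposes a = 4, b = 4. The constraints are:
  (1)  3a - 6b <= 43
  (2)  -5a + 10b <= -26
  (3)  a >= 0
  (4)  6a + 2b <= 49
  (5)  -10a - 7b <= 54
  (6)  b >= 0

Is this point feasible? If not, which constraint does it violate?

not feasible — violates (2)

Constraint (2): -5a + 10b = 20, which is not ≤ -26. All other constraints are satisfied.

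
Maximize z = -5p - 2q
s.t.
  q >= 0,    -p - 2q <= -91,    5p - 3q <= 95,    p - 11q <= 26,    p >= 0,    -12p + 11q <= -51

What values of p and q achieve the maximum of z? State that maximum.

p = 1103/35, q = 1041/35, maximum z = -7597/35

Feasible corners and z = -5p - 2q:
  (463/13, 360/13) → z = -3035/13
  (1103/35, 1041/35) → z = -7597/35
  (892/19, 885/19) → z = -6230/19

The optimum lies where -p - 2q = -91 and -12p + 11q = -51.
Solving simultaneously gives p = 1103/35, q = 1041/35.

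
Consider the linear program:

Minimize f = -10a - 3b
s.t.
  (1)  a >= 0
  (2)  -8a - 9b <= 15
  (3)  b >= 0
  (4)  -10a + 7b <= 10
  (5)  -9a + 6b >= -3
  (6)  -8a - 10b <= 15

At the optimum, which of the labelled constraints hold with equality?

Corner points and f = -10a - 3b:
  (0, 0) → f = 0
  (0, 10/7) → f = -30/7
  (1/3, 0) → f = -10/3
  (27, 40) → f = -390

The minimum is at (27, 40). Substituting into each constraint, equality holds for (4) and (5); the remaining constraints have slack.

(4) and (5)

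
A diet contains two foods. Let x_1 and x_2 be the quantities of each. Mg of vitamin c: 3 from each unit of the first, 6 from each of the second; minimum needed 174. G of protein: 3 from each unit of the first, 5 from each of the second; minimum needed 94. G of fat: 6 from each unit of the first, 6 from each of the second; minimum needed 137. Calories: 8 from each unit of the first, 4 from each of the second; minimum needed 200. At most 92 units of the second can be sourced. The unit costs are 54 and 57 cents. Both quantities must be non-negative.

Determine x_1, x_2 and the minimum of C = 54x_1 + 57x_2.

x_1 = 14, x_2 = 22, minimum C = 2010

Extreme points and C = 54x_1 + 57x_2:
  (0, 50) → C = 2850
  (0, 92) → C = 5244
  (58, 0) → C = 3132
  (14, 22) → C = 2010
The feasible region is unbounded (it extends along (1, 0)), but C strictly increases along every unbounded feasible direction, so there is no improving ray and the minimum is attained at a vertex.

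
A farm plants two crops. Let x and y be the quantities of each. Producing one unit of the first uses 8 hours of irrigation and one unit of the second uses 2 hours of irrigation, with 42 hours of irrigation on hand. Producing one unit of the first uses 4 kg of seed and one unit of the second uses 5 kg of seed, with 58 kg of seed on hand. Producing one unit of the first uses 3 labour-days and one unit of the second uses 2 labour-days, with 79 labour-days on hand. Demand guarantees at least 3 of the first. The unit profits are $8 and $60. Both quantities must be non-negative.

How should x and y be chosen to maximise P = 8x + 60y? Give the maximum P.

x = 3, y = 9, maximum P = 564

Extreme points and P = 8x + 60y:
  (21/4, 0) → P = 42
  (3, 0) → P = 24
  (3, 9) → P = 564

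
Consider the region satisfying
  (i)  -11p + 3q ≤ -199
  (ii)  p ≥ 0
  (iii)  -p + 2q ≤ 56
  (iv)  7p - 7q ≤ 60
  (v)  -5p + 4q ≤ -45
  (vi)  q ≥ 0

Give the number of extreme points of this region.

4

Of the 15 pairwise boundary intersections, those satisfying every inequality are:
  (1213/56, 733/56)
  (661/29, 500/29)
  (512/7, 452/7)
  (157/3, 325/6)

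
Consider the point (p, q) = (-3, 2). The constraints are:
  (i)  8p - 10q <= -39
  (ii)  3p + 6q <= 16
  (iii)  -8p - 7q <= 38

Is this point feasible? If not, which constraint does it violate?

(i): -44 ≤ -39 ✓
(ii): 3 ≤ 16 ✓
(iii): 10 ≤ 38 ✓

feasible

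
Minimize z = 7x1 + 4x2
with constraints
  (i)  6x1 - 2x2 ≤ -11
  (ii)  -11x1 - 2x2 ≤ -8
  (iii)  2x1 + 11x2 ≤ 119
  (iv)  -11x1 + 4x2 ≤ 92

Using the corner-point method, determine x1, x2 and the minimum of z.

x1 = -3/17, x2 = 169/34, minimum z = 317/17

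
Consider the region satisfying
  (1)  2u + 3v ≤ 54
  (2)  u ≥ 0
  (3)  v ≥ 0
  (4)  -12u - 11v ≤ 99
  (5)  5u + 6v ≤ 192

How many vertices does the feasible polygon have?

3

Of the 10 pairwise boundary intersections, those satisfying every inequality are:
  (0, 18)
  (27, 0)
  (0, 0)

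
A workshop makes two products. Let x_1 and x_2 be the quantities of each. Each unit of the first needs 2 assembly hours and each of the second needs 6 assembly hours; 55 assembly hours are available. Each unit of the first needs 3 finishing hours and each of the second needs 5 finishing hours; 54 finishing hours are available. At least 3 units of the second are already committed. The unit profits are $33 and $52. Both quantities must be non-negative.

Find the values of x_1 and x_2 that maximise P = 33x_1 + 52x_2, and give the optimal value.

x_1 = 13, x_2 = 3, maximum P = 585

Corner points and P = 33x_1 + 52x_2:
  (0, 55/6) → P = 1430/3
  (0, 3) → P = 156
  (49/8, 57/8) → P = 4581/8
  (13, 3) → P = 585

At the optimal vertex, 3x_1 + 5x_2 = 54 and x_2 = 3.
Solving simultaneously gives x_1 = 13, x_2 = 3.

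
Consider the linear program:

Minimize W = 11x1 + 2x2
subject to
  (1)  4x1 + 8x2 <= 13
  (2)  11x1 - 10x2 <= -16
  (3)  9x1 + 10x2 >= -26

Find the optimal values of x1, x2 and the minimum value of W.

At the optimal vertex, 4x1 + 8x2 = 13 and 9x1 + 10x2 = -26.
Solving simultaneously gives x1 = -169/16, x2 = 221/32.

x1 = -169/16, x2 = 221/32, minimum W = -819/8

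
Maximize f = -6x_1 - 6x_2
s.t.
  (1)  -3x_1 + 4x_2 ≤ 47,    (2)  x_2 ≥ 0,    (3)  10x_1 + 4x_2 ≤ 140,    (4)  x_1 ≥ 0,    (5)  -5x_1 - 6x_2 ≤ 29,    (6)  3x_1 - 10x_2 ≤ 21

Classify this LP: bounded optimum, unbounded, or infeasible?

bounded optimum

Feasible corners and f = -6x_1 - 6x_2:
  (93/13, 445/26) → f = -1893/13
  (0, 47/4) → f = -141/2
  (0, 0) → f = 0
  (7, 0) → f = -42
  (53/4, 15/8) → f = -363/4
The feasible region has finitely many vertices and no improving ray; the maximum is 0 at (0, 0).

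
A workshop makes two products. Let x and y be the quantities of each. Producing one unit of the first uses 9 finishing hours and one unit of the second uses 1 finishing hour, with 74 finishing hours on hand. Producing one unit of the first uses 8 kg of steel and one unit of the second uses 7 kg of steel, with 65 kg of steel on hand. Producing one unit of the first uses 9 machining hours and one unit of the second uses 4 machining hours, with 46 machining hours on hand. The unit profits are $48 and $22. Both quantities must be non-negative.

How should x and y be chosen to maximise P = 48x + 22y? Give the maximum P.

Corner points and P = 48x + 22y:
  (0, 0) → P = 0
  (0, 65/7) → P = 1430/7
  (46/9, 0) → P = 736/3
  (2, 7) → P = 250

The binding constraints are 8x + 7y = 65 and 9x + 4y = 46.
Solving simultaneously gives x = 2, y = 7.

x = 2, y = 7, maximum P = 250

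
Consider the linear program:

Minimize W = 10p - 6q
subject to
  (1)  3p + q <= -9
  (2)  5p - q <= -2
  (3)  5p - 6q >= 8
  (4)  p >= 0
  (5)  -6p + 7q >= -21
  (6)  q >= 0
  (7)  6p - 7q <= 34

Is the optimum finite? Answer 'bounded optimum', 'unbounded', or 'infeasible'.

infeasible

The boundaries q = 0 and 6p - 7q = 34 meet at (17/3, 0), but that point violates 3p + q ≤ -9. Every candidate vertex is excluded by some other constraint, so the feasible region is empty.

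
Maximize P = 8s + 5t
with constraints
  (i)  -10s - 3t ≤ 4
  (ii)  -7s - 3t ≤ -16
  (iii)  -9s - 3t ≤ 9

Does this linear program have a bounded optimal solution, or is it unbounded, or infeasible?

From the feasible point (-20/3, 188/9), moving in the direction (-3, 10) keeps every constraint satisfied while P increases without bound.

unbounded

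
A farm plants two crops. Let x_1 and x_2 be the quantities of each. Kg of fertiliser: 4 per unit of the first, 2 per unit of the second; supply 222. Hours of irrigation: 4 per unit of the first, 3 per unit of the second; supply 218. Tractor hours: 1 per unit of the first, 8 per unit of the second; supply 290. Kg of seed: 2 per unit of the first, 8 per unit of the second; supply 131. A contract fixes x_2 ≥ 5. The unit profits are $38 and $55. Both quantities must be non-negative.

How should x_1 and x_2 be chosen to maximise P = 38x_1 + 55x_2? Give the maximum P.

The optimum lies where 2x_1 + 8x_2 = 131 and x_2 = 5.
Solving simultaneously gives x_1 = 91/2, x_2 = 5.

x_1 = 91/2, x_2 = 5, maximum P = 2004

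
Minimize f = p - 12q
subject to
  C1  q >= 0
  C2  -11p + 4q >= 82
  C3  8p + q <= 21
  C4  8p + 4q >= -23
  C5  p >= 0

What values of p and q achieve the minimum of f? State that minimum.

p = 0, q = 21, minimum f = -252

Corner points and f = p - 12q:
  (2/43, 887/43) → f = -10642/43
  (0, 41/2) → f = -246
  (0, 21) → f = -252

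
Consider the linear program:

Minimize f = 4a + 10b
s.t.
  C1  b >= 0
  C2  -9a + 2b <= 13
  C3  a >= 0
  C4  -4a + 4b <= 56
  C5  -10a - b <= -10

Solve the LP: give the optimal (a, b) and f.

Corner points and f = 4a + 10b:
  (1, 0) → f = 4
  (15/7, 113/7) → f = 170
  (7/29, 220/29) → f = 2228/29
The feasible region is unbounded (it extends along (1, 1), (1, 0)), but f strictly increases along every unbounded feasible direction, so there is no improving ray and the minimum is attained at a vertex.

At the optimal vertex, b = 0 and -10a - b = -10.
Solving simultaneously gives a = 1, b = 0.

a = 1, b = 0, minimum f = 4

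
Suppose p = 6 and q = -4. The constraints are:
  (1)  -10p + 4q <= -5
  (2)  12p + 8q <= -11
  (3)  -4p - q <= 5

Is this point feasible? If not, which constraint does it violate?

Constraint (2): 12p + 8q = 40, which is not ≤ -11. All other constraints are satisfied.

not feasible — violates (2)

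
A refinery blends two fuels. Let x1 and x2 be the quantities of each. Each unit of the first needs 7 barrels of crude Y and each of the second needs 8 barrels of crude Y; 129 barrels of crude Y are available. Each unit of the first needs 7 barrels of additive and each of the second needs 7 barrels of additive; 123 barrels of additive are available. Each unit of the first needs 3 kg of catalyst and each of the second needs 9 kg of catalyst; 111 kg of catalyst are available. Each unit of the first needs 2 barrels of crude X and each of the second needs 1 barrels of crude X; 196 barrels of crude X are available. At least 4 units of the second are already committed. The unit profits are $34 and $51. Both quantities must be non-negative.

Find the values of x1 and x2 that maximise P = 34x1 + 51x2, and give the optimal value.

The optimum lies where 7x1 + 8x2 = 129 and 3x1 + 9x2 = 111.
Solving simultaneously gives x1 = 7, x2 = 10.

x1 = 7, x2 = 10, maximum P = 748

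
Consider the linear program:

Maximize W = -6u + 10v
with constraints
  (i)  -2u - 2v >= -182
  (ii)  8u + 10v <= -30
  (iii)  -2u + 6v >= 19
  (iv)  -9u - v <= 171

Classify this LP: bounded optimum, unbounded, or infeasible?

bounded optimum

Vertices and W = -6u + 10v:
  (-185/34, 23/17) → W = 785/17
  (-840/41, 549/41) → W = 10530/41
  (-1045/56, -171/56) → W = 570/7
The feasible region has finitely many vertices and no improving ray; the maximum is 10530/41 at (-840/41, 549/41).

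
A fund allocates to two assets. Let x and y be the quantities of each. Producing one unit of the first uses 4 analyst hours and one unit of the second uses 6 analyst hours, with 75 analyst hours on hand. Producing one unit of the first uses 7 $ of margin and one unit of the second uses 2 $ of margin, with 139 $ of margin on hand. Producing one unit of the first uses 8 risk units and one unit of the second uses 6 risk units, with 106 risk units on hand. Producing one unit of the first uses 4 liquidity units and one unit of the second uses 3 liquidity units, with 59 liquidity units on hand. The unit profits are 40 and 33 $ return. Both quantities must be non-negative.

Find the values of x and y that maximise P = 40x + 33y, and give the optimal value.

x = 31/4, y = 22/3, maximum P = 552

Extreme points and P = 40x + 33y:
  (0, 0) → P = 0
  (0, 25/2) → P = 825/2
  (53/4, 0) → P = 530
  (31/4, 22/3) → P = 552

The binding constraints are 4x + 6y = 75 and 8x + 6y = 106.
Solving simultaneously gives x = 31/4, y = 22/3.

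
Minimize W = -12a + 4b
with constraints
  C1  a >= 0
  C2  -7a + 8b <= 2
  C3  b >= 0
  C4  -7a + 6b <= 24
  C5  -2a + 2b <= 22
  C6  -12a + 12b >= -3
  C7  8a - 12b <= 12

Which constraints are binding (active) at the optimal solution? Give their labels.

Extreme points and W = -12a + 4b:
  (0, 1/4) → W = 1
  (0, 0) → W = 0
  (4, 15/4) → W = -33
  (1/4, 0) → W = -3

The minimum is at (4, 15/4). Substituting into each constraint, equality holds for C2 and C6; the remaining constraints have slack.

C2 and C6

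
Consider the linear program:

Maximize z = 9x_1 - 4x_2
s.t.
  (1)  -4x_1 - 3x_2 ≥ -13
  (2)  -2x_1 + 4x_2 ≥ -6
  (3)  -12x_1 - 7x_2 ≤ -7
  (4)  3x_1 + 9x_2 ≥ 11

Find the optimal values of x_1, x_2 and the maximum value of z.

Extreme points and z = 9x_1 - 4x_2:
  (-35/4, 16) → z = -571/4
  (28/9, 5/27) → z = 736/27
  (-14/87, 37/29) → z = -190/29

At the optimal vertex, -4x_1 - 3x_2 = -13 and 3x_1 + 9x_2 = 11.
Solving simultaneously gives x_1 = 28/9, x_2 = 5/27.

x_1 = 28/9, x_2 = 5/27, maximum z = 736/27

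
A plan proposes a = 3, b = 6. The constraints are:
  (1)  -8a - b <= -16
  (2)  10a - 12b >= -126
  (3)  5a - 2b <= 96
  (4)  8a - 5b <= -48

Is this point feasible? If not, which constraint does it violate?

Constraint (4): 8a - 5b = -6, which is not ≤ -48. All other constraints are satisfied.

not feasible — violates (4)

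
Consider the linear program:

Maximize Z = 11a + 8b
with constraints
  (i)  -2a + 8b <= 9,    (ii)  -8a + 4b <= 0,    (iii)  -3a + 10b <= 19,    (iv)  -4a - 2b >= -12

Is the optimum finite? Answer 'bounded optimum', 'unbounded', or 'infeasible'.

bounded optimum

Vertices and Z = 11a + 8b:
  (9/14, 9/7) → Z = 243/14
  (13/6, 5/3) → Z = 223/6
The feasible region has finitely many vertices and no improving ray; the maximum is 223/6 at (13/6, 5/3).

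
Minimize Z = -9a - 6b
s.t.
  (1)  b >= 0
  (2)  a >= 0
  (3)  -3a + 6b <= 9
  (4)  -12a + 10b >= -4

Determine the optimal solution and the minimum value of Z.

Feasible corners and Z = -9a - 6b:
  (0, 0) → Z = 0
  (1/3, 0) → Z = -3
  (0, 3/2) → Z = -9
  (19/7, 20/7) → Z = -291/7

a = 19/7, b = 20/7, minimum Z = -291/7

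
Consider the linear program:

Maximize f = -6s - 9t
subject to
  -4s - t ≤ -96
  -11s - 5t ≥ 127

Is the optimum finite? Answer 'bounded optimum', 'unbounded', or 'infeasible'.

From the feasible point (607/9, -1564/9), moving in the direction (1, -4) keeps every constraint satisfied while f increases without bound.

unbounded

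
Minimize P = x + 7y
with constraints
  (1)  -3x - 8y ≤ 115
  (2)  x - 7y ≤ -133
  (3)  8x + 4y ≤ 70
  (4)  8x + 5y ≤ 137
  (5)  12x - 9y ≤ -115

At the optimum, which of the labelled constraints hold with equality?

Vertices and P = x + 7y:
  (-1869/29, 284/29) → P = 119/29
  (-7/10, 189/10) → P = 658/5
  (-99/4, 67) → P = 1777/4
The feasible region is unbounded (it extends along (-8, 3), (-5, 8)), but P strictly increases along every unbounded feasible direction, so there is no improving ray and the minimum is attained at a vertex.

The minimum is at (-1869/29, 284/29). Substituting into each constraint, equality holds for (1) and (2); the remaining constraints have slack.

(1) and (2)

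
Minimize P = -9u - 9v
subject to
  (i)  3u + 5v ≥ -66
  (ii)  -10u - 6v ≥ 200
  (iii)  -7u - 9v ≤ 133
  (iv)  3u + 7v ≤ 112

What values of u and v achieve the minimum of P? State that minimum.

u = -518/13, v = 430/13, minimum P = 792/13

Feasible corners and P = -9u - 9v:
  (-167/8, 35/24) → P = 699/4
  (-518/13, 430/13) → P = 792/13
  (-1939/22, 1183/22) → P = 3402/11

The binding constraints are -10u - 6v = 200 and 3u + 7v = 112.
Solving simultaneously gives u = -518/13, v = 430/13.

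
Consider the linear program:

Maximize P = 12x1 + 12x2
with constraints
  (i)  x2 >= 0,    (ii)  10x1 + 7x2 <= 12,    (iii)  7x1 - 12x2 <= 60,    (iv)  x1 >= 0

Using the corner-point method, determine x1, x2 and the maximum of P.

Extreme points and P = 12x1 + 12x2:
  (6/5, 0) → P = 72/5
  (0, 0) → P = 0
  (0, 12/7) → P = 144/7

x1 = 0, x2 = 12/7, maximum P = 144/7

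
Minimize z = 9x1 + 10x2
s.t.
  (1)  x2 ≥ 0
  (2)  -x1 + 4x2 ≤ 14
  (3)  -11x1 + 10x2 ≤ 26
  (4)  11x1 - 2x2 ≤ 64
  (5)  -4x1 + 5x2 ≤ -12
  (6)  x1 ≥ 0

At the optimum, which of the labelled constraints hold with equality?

(1) and (5)

Vertices and z = 9x1 + 10x2:
  (64/11, 0) → z = 576/11
  (3, 0) → z = 27
  (296/47, 124/47) → z = 3904/47

The minimum is at (3, 0). Substituting into each constraint, equality holds for (1) and (5); the remaining constraints have slack.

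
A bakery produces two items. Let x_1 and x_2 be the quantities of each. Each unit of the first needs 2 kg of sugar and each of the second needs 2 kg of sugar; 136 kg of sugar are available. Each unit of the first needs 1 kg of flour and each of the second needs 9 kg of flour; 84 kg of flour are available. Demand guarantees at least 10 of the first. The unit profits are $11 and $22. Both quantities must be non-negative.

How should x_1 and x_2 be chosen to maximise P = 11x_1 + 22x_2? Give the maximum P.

x_1 = 66, x_2 = 2, maximum P = 770

Extreme points and P = 11x_1 + 22x_2:
  (68, 0) → P = 748
  (10, 0) → P = 110
  (66, 2) → P = 770
  (10, 74/9) → P = 2618/9

The binding constraints are 2x_1 + 2x_2 = 136 and x_1 + 9x_2 = 84.
Solving simultaneously gives x_1 = 66, x_2 = 2.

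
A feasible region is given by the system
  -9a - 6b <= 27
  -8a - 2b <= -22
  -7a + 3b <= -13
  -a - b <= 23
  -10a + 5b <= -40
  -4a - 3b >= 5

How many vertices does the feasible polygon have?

4

Intersecting each pair of boundary lines and keeping only the points that satisfy every inequality leaves:
  (31/5, -69/5)
  (37, -60)
  (19/4, -8)
  (64, -87)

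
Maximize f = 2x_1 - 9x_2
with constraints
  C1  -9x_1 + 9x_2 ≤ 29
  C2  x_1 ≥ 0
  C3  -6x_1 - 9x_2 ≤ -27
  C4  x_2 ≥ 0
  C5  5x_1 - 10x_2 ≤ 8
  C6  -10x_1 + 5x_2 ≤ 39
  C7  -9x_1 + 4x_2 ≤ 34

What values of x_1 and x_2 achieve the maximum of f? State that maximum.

The feasible region is unbounded (it extends along (2, 1), (1, 1)), but f strictly decreases along every unbounded feasible direction, so there is no improving ray and the maximum is attained at a vertex.

At the optimal vertex, -6x_1 - 9x_2 = -27 and 5x_1 - 10x_2 = 8.
Solving simultaneously gives x_1 = 114/35, x_2 = 29/35.

x_1 = 114/35, x_2 = 29/35, maximum f = -33/35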